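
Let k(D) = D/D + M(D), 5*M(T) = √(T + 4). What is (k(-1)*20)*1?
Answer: 20 + 4*√3 ≈ 26.928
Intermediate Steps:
M(T) = √(4 + T)/5 (M(T) = √(T + 4)/5 = √(4 + T)/5)
k(D) = 1 + √(4 + D)/5 (k(D) = D/D + √(4 + D)/5 = 1 + √(4 + D)/5)
(k(-1)*20)*1 = ((1 + √(4 - 1)/5)*20)*1 = ((1 + √3/5)*20)*1 = (20 + 4*√3)*1 = 20 + 4*√3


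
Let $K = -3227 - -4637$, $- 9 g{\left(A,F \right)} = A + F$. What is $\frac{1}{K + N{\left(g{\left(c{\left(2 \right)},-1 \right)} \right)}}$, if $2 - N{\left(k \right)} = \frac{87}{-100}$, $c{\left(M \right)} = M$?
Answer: $\frac{100}{141287} \approx 0.00070778$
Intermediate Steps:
$g{\left(A,F \right)} = - \frac{A}{9} - \frac{F}{9}$ ($g{\left(A,F \right)} = - \frac{A + F}{9} = - \frac{A}{9} - \frac{F}{9}$)
$N{\left(k \right)} = \frac{287}{100}$ ($N{\left(k \right)} = 2 - \frac{87}{-100} = 2 - 87 \left(- \frac{1}{100}\right) = 2 - - \frac{87}{100} = 2 + \frac{87}{100} = \frac{287}{100}$)
$K = 1410$ ($K = -3227 + 4637 = 1410$)
$\frac{1}{K + N{\left(g{\left(c{\left(2 \right)},-1 \right)} \right)}} = \frac{1}{1410 + \frac{287}{100}} = \frac{1}{\frac{141287}{100}} = \frac{100}{141287}$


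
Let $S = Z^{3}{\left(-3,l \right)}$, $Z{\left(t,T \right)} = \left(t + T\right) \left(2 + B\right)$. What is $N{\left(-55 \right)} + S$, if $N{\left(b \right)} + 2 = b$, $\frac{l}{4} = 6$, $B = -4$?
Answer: $-74145$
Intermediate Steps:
$l = 24$ ($l = 4 \cdot 6 = 24$)
$N{\left(b \right)} = -2 + b$
$Z{\left(t,T \right)} = - 2 T - 2 t$ ($Z{\left(t,T \right)} = \left(t + T\right) \left(2 - 4\right) = \left(T + t\right) \left(-2\right) = - 2 T - 2 t$)
$S = -74088$ ($S = \left(\left(-2\right) 24 - -6\right)^{3} = \left(-48 + 6\right)^{3} = \left(-42\right)^{3} = -74088$)
$N{\left(-55 \right)} + S = \left(-2 - 55\right) - 74088 = -57 - 74088 = -74145$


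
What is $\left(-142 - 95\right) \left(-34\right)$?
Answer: $8058$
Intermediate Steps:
$\left(-142 - 95\right) \left(-34\right) = \left(-237\right) \left(-34\right) = 8058$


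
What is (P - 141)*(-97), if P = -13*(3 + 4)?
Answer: 22504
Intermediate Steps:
P = -91 (P = -13*7 = -91)
(P - 141)*(-97) = (-91 - 141)*(-97) = -232*(-97) = 22504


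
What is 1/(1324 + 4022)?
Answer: 1/5346 ≈ 0.00018706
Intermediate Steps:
1/(1324 + 4022) = 1/5346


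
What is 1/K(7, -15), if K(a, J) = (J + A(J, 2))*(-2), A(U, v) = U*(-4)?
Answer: -1/90 ≈ -0.011111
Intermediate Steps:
A(U, v) = -4*U
K(a, J) = 6*J (K(a, J) = (J - 4*J)*(-2) = -3*J*(-2) = 6*J)
1/K(7, -15) = 1/(6*(-15)) = 1/(-90) = -1/90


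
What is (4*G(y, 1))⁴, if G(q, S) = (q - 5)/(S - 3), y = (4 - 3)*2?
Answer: 1296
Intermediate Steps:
y = 2 (y = 1*2 = 2)
G(q, S) = (-5 + q)/(-3 + S)
(4*G(y, 1))⁴ = (4*((-5 + 2)/(-3 + 1)))⁴ = (4*(-3/(-2)))⁴ = (4*(-½*(-3)))⁴ = (4*(3/2))⁴ = 6⁴ = 1296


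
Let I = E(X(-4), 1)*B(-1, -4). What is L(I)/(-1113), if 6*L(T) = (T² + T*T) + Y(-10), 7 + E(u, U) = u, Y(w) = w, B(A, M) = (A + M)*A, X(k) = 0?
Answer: -1220/3339 ≈ -0.36538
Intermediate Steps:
B(A, M) = A*(A + M)
E(u, U) = -7 + u
I = -35 (I = (-7 + 0)*(-(-1 - 4)) = -(-7)*(-5) = -7*5 = -35)
L(T) = -5/3 + T²/3 (L(T) = ((T² + T*T) - 10)/6 = ((T² + T²) - 10)/6 = (2*T² - 10)/6 = (-10 + 2*T²)/6 = -5/3 + T²/3)
L(I)/(-1113) = (-5/3 + (⅓)*(-35)²)/(-1113) = (-5/3 + (⅓)*1225)*(-1/1113) = (-5/3 + 1225/3)*(-1/1113) = (1220/3)*(-1/1113) = -1220/3339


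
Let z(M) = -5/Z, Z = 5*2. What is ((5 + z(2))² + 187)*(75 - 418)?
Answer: -284347/4 ≈ -71087.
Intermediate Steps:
Z = 10
z(M) = -½ (z(M) = -5/10 = -5*⅒ = -½)
((5 + z(2))² + 187)*(75 - 418) = ((5 - ½)² + 187)*(75 - 418) = ((9/2)² + 187)*(-343) = (81/4 + 187)*(-343) = (829/4)*(-343) = -284347/4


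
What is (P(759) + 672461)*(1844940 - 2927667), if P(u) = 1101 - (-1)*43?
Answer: -729330320835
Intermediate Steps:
P(u) = 1144 (P(u) = 1101 - 1*(-43) = 1101 + 43 = 1144)
(P(759) + 672461)*(1844940 - 2927667) = (1144 + 672461)*(1844940 - 2927667) = 673605*(-1082727) = -729330320835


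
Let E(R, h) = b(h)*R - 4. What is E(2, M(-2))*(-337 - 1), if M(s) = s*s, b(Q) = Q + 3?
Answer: -3380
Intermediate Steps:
b(Q) = 3 + Q
M(s) = s**2
E(R, h) = -4 + R*(3 + h) (E(R, h) = (3 + h)*R - 4 = R*(3 + h) - 4 = -4 + R*(3 + h))
E(2, M(-2))*(-337 - 1) = (-4 + 2*(3 + (-2)**2))*(-337 - 1) = (-4 + 2*(3 + 4))*(-338) = (-4 + 2*7)*(-338) = (-4 + 14)*(-338) = 10*(-338) = -3380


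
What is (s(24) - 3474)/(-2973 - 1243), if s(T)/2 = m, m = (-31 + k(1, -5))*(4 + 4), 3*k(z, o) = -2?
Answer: 5971/6324 ≈ 0.94418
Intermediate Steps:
k(z, o) = -⅔ (k(z, o) = (⅓)*(-2) = -⅔)
m = -760/3 (m = (-31 - ⅔)*(4 + 4) = -95/3*8 = -760/3 ≈ -253.33)
s(T) = -1520/3 (s(T) = 2*(-760/3) = -1520/3)
(s(24) - 3474)/(-2973 - 1243) = (-1520/3 - 3474)/(-2973 - 1243) = -11942/3/(-4216) = -11942/3*(-1/4216) = 5971/6324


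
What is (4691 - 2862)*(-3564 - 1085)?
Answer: -8503021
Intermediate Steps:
(4691 - 2862)*(-3564 - 1085) = 1829*(-4649) = -8503021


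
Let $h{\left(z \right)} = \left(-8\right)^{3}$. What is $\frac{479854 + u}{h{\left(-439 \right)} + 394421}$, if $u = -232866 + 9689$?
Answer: $\frac{85559}{131303} \approx 0.65162$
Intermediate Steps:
$u = -223177$
$h{\left(z \right)} = -512$
$\frac{479854 + u}{h{\left(-439 \right)} + 394421} = \frac{479854 - 223177}{-512 + 394421} = \frac{256677}{393909} = 256677 \cdot \frac{1}{393909} = \frac{85559}{131303}$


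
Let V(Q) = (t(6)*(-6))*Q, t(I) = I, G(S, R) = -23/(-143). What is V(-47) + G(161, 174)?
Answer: 241979/143 ≈ 1692.2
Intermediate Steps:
G(S, R) = 23/143 (G(S, R) = -23*(-1/143) = 23/143)
V(Q) = -36*Q (V(Q) = (6*(-6))*Q = -36*Q)
V(-47) + G(161, 174) = -36*(-47) + 23/143 = 1692 + 23/143 = 241979/143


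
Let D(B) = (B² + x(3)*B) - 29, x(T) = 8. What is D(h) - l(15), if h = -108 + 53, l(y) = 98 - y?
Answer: 2473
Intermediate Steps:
h = -55
D(B) = -29 + B² + 8*B (D(B) = (B² + 8*B) - 29 = -29 + B² + 8*B)
D(h) - l(15) = (-29 + (-55)² + 8*(-55)) - (98 - 1*15) = (-29 + 3025 - 440) - (98 - 15) = 2556 - 1*83 = 2556 - 83 = 2473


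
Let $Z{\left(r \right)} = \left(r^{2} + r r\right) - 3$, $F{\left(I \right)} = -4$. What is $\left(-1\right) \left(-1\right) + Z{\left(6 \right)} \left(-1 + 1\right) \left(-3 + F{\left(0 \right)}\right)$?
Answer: $1$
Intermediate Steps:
$Z{\left(r \right)} = -3 + 2 r^{2}$ ($Z{\left(r \right)} = \left(r^{2} + r^{2}\right) - 3 = 2 r^{2} - 3 = -3 + 2 r^{2}$)
$\left(-1\right) \left(-1\right) + Z{\left(6 \right)} \left(-1 + 1\right) \left(-3 + F{\left(0 \right)}\right) = \left(-1\right) \left(-1\right) + \left(-3 + 2 \cdot 6^{2}\right) \left(-1 + 1\right) \left(-3 - 4\right) = 1 + \left(-3 + 2 \cdot 36\right) 0 \left(-7\right) = 1 + \left(-3 + 72\right) 0 = 1 + 69 \cdot 0 = 1 + 0 = 1$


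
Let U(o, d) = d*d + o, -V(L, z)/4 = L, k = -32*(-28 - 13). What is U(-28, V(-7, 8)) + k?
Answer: 2068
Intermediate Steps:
k = 1312 (k = -32*(-41) = 1312)
V(L, z) = -4*L
U(o, d) = o + d**2 (U(o, d) = d**2 + o = o + d**2)
U(-28, V(-7, 8)) + k = (-28 + (-4*(-7))**2) + 1312 = (-28 + 28**2) + 1312 = (-28 + 784) + 1312 = 756 + 1312 = 2068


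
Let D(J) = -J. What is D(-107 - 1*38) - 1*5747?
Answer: -5602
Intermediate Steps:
D(-107 - 1*38) - 1*5747 = -(-107 - 1*38) - 1*5747 = -(-107 - 38) - 5747 = -1*(-145) - 5747 = 145 - 5747 = -5602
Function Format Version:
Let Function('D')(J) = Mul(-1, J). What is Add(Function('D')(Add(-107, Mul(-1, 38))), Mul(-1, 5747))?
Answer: -5602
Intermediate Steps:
Add(Function('D')(Add(-107, Mul(-1, 38))), Mul(-1, 5747)) = Add(Mul(-1, Add(-107, Mul(-1, 38))), Mul(-1, 5747)) = Add(Mul(-1, Add(-107, -38)), -5747) = Add(Mul(-1, -145), -5747) = Add(145, -5747) = -5602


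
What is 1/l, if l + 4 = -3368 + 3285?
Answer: -1/87 ≈ -0.011494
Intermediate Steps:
l = -87 (l = -4 + (-3368 + 3285) = -4 - 83 = -87)
1/l = 1/(-87) = -1/87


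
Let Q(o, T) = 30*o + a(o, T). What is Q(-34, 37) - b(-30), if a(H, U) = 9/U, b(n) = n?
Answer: -36621/37 ≈ -989.76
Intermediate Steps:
Q(o, T) = 9/T + 30*o (Q(o, T) = 30*o + 9/T = 9/T + 30*o)
Q(-34, 37) - b(-30) = (9/37 + 30*(-34)) - 1*(-30) = (9*(1/37) - 1020) + 30 = (9/37 - 1020) + 30 = -37731/37 + 30 = -36621/37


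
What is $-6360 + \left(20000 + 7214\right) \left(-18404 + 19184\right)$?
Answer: $21220560$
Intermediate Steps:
$-6360 + \left(20000 + 7214\right) \left(-18404 + 19184\right) = -6360 + 27214 \cdot 780 = -6360 + 21226920 = 21220560$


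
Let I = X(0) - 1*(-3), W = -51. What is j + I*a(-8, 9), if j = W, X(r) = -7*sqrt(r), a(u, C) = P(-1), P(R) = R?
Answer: -54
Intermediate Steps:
a(u, C) = -1
j = -51
I = 3 (I = -7*sqrt(0) - 1*(-3) = -7*0 + 3 = 0 + 3 = 3)
j + I*a(-8, 9) = -51 + 3*(-1) = -51 - 3 = -54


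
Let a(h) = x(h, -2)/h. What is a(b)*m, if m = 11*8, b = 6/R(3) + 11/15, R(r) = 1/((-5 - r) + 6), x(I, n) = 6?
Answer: -7920/169 ≈ -46.864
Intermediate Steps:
R(r) = 1/(1 - r)
b = -169/15 (b = 6/((-1/(-1 + 3))) + 11/15 = 6/((-1/2)) + 11*(1/15) = 6/((-1*1/2)) + 11/15 = 6/(-1/2) + 11/15 = 6*(-2) + 11/15 = -12 + 11/15 = -169/15 ≈ -11.267)
a(h) = 6/h
m = 88
a(b)*m = (6/(-169/15))*88 = (6*(-15/169))*88 = -90/169*88 = -7920/169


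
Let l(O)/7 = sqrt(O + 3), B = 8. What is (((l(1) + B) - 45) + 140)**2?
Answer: 13689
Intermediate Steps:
l(O) = 7*sqrt(3 + O) (l(O) = 7*sqrt(O + 3) = 7*sqrt(3 + O))
(((l(1) + B) - 45) + 140)**2 = (((7*sqrt(3 + 1) + 8) - 45) + 140)**2 = (((7*sqrt(4) + 8) - 45) + 140)**2 = (((7*2 + 8) - 45) + 140)**2 = (((14 + 8) - 45) + 140)**2 = ((22 - 45) + 140)**2 = (-23 + 140)**2 = 117**2 = 13689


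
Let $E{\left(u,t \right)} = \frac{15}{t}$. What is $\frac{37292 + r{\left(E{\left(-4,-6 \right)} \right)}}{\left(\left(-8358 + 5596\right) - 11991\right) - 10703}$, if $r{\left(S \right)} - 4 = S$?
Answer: $- \frac{74587}{50912} \approx -1.465$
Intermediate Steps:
$r{\left(S \right)} = 4 + S$
$\frac{37292 + r{\left(E{\left(-4,-6 \right)} \right)}}{\left(\left(-8358 + 5596\right) - 11991\right) - 10703} = \frac{37292 + \left(4 + \frac{15}{-6}\right)}{\left(\left(-8358 + 5596\right) - 11991\right) - 10703} = \frac{37292 + \left(4 + 15 \left(- \frac{1}{6}\right)\right)}{\left(-2762 - 11991\right) - 10703} = \frac{37292 + \left(4 - \frac{5}{2}\right)}{-14753 - 10703} = \frac{37292 + \frac{3}{2}}{-25456} = \frac{74587}{2} \left(- \frac{1}{25456}\right) = - \frac{74587}{50912}$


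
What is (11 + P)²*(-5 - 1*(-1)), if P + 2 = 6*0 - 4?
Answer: -100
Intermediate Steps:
P = -6 (P = -2 + (6*0 - 4) = -2 + (0 - 4) = -2 - 4 = -6)
(11 + P)²*(-5 - 1*(-1)) = (11 - 6)²*(-5 - 1*(-1)) = 5²*(-5 + 1) = 25*(-4) = -100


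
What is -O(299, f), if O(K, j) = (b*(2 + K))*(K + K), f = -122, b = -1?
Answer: 179998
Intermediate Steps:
O(K, j) = 2*K*(-2 - K) (O(K, j) = (-(2 + K))*(K + K) = (-2 - K)*(2*K) = 2*K*(-2 - K))
-O(299, f) = -(-2)*299*(2 + 299) = -(-2)*299*301 = -1*(-179998) = 179998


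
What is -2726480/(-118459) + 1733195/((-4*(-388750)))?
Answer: 888997789301/36840749000 ≈ 24.131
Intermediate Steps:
-2726480/(-118459) + 1733195/((-4*(-388750))) = -2726480*(-1/118459) + 1733195/1555000 = 2726480/118459 + 1733195*(1/1555000) = 2726480/118459 + 346639/311000 = 888997789301/36840749000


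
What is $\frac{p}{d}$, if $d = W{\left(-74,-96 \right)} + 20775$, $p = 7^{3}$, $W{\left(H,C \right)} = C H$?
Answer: $\frac{343}{27879} \approx 0.012303$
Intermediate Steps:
$p = 343$
$d = 27879$ ($d = \left(-96\right) \left(-74\right) + 20775 = 7104 + 20775 = 27879$)
$\frac{p}{d} = \frac{343}{27879}$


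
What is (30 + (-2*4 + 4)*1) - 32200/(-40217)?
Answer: 1077842/40217 ≈ 26.801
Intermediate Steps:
(30 + (-2*4 + 4)*1) - 32200/(-40217) = (30 + (-8 + 4)*1) - 32200*(-1)/40217 = (30 - 4*1) - 1*(-32200/40217) = (30 - 4) + 32200/40217 = 26 + 32200/40217 = 1077842/40217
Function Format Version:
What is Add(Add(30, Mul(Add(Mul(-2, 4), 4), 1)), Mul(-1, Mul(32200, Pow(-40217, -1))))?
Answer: Rational(1077842, 40217) ≈ 26.801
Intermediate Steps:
Add(Add(30, Mul(Add(Mul(-2, 4), 4), 1)), Mul(-1, Mul(32200, Pow(-40217, -1)))) = Add(Add(30, Mul(Add(-8, 4), 1)), Mul(-1, Mul(32200, Rational(-1, 40217)))) = Add(Add(30, Mul(-4, 1)), Mul(-1, Rational(-32200, 40217))) = Add(Add(30, -4), Rational(32200, 40217)) = Add(26, Rational(32200, 40217)) = Rational(1077842, 40217)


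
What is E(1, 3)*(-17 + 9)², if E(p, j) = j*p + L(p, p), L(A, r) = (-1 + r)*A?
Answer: 192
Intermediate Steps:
L(A, r) = A*(-1 + r)
E(p, j) = j*p + p*(-1 + p)
E(1, 3)*(-17 + 9)² = (1*(-1 + 3 + 1))*(-17 + 9)² = (1*3)*(-8)² = 3*64 = 192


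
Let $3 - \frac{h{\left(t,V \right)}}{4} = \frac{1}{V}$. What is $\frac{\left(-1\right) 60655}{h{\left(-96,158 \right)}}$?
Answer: $- \frac{4791745}{946} \approx -5065.3$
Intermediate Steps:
$h{\left(t,V \right)} = 12 - \frac{4}{V}$
$\frac{\left(-1\right) 60655}{h{\left(-96,158 \right)}} = \frac{\left(-1\right) 60655}{12 - \frac{4}{158}} = - \frac{60655}{12 - \frac{2}{79}} = - \frac{60655}{\frac{946}{79}} = \left(-60655\right) \frac{79}{946} = - \frac{4791745}{946}$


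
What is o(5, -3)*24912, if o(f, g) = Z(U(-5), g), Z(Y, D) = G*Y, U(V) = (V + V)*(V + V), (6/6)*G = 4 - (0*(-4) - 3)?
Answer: 17438400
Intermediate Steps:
G = 7 (G = 4 - (0*(-4) - 3) = 4 - (0 - 3) = 4 - 1*(-3) = 4 + 3 = 7)
U(V) = 4*V**2 (U(V) = (2*V)*(2*V) = 4*V**2)
Z(Y, D) = 7*Y
o(f, g) = 700 (o(f, g) = 7*(4*(-5)**2) = 7*(4*25) = 7*100 = 700)
o(5, -3)*24912 = 700*24912 = 17438400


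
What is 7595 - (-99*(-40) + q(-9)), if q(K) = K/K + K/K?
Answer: 3633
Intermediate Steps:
q(K) = 2 (q(K) = 1 + 1 = 2)
7595 - (-99*(-40) + q(-9)) = 7595 - (-99*(-40) + 2) = 7595 - (3960 + 2) = 7595 - 1*3962 = 7595 - 3962 = 3633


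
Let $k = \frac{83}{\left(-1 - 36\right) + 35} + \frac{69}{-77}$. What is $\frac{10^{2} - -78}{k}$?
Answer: $- \frac{27412}{6529} \approx -4.1985$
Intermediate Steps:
$k = - \frac{6529}{154}$ ($k = \frac{83}{\left(-1 - 36\right) + 35} + 69 \left(- \frac{1}{77}\right) = \frac{83}{-37 + 35} - \frac{69}{77} = \frac{83}{-2} - \frac{69}{77} = 83 \left(- \frac{1}{2}\right) - \frac{69}{77} = - \frac{83}{2} - \frac{69}{77} = - \frac{6529}{154} \approx -42.396$)
$\frac{10^{2} - -78}{k} = \frac{10^{2} - -78}{- \frac{6529}{154}} = - \frac{154 \left(100 + 78\right)}{6529} = \left(- \frac{154}{6529}\right) 178 = - \frac{27412}{6529}$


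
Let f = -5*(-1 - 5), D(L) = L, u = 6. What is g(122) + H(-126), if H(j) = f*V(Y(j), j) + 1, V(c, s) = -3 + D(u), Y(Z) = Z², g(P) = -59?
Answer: 32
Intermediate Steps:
f = 30 (f = -5*(-6) = 30)
V(c, s) = 3 (V(c, s) = -3 + 6 = 3)
H(j) = 91 (H(j) = 30*3 + 1 = 90 + 1 = 91)
g(122) + H(-126) = -59 + 91 = 32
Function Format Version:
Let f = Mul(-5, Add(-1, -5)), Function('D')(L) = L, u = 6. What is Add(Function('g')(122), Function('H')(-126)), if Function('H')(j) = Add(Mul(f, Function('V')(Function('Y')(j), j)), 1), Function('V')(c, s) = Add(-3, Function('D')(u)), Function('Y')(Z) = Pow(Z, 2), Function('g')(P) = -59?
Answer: 32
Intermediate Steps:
f = 30 (f = Mul(-5, -6) = 30)
Function('V')(c, s) = 3 (Function('V')(c, s) = Add(-3, 6) = 3)
Function('H')(j) = 91 (Function('H')(j) = Add(Mul(30, 3), 1) = Add(90, 1) = 91)
Add(Function('g')(122), Function('H')(-126)) = Add(-59, 91) = 32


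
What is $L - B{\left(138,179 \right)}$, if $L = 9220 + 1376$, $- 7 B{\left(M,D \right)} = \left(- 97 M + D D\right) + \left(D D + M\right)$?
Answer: $17858$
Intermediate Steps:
$B{\left(M,D \right)} = - \frac{2 D^{2}}{7} + \frac{96 M}{7}$ ($B{\left(M,D \right)} = - \frac{\left(- 97 M + D D\right) + \left(D D + M\right)}{7} = - \frac{\left(- 97 M + D^{2}\right) + \left(D^{2} + M\right)}{7} = - \frac{\left(D^{2} - 97 M\right) + \left(M + D^{2}\right)}{7} = - \frac{- 96 M + 2 D^{2}}{7} = - \frac{2 D^{2}}{7} + \frac{96 M}{7}$)
$L = 10596$
$L - B{\left(138,179 \right)} = 10596 - \left(- \frac{2 \cdot 179^{2}}{7} + \frac{96}{7} \cdot 138\right) = 10596 - \left(\left(- \frac{2}{7}\right) 32041 + \frac{13248}{7}\right) = 10596 - \left(- \frac{64082}{7} + \frac{13248}{7}\right) = 10596 - -7262 = 10596 + 7262 = 17858$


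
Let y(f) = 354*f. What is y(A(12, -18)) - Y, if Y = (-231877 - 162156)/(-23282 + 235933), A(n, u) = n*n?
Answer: 10840491409/212651 ≈ 50978.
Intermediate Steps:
A(n, u) = n²
Y = -394033/212651 ≈ -1.8530
y(A(12, -18)) - Y = 354*12² - 1*(-394033/212651) = 354*144 + 394033/212651 = 50976 + 394033/212651 = 10840491409/212651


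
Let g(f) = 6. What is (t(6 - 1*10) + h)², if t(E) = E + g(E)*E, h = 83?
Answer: 3025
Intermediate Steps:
t(E) = 7*E (t(E) = E + 6*E = 7*E)
(t(6 - 1*10) + h)² = (7*(6 - 1*10) + 83)² = (7*(6 - 10) + 83)² = (7*(-4) + 83)² = (-28 + 83)² = 55² = 3025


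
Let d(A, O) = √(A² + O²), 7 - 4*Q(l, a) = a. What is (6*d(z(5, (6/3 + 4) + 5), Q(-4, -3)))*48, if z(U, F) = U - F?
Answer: 1872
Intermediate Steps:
Q(l, a) = 7/4 - a/4
(6*d(z(5, (6/3 + 4) + 5), Q(-4, -3)))*48 = (6*√((5 - ((6/3 + 4) + 5))² + (7/4 - ¼*(-3))²))*48 = (6*√((5 - ((6*(⅓) + 4) + 5))² + (7/4 + ¾)²))*48 = (6*√((5 - ((2 + 4) + 5))² + (5/2)²))*48 = (6*√((5 - (6 + 5))² + 25/4))*48 = (6*√((5 - 1*11)² + 25/4))*48 = (6*√((5 - 11)² + 25/4))*48 = (6*√((-6)² + 25/4))*48 = (6*√(36 + 25/4))*48 = (6*√(169/4))*48 = (6*(13/2))*48 = 39*48 = 1872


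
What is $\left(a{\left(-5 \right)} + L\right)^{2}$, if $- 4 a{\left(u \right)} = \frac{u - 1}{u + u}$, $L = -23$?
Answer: $\frac{214369}{400} \approx 535.92$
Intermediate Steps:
$a{\left(u \right)} = - \frac{-1 + u}{8 u}$ ($a{\left(u \right)} = - \frac{\left(u - 1\right) \frac{1}{u + u}}{4} = - \frac{\left(-1 + u\right) \frac{1}{2 u}}{4} = - \frac{\frac{1}{2} \frac{1}{u} \left(-1 + u\right)}{4} = - \frac{-1 + u}{8 u}$)
$\left(a{\left(-5 \right)} + L\right)^{2} = \left(\frac{1 - -5}{8 \left(-5\right)} - 23\right)^{2} = \left(\frac{1}{8} \left(- \frac{1}{5}\right) \left(1 + 5\right) - 23\right)^{2} = \left(\frac{1}{8} \left(- \frac{1}{5}\right) 6 - 23\right)^{2} = \left(- \frac{3}{20} - 23\right)^{2} = \left(- \frac{463}{20}\right)^{2} = \frac{214369}{400}$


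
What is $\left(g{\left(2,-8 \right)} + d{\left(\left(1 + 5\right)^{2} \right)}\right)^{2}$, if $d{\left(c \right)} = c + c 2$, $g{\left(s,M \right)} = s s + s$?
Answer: $12996$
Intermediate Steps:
$g{\left(s,M \right)} = s + s^{2}$ ($g{\left(s,M \right)} = s^{2} + s = s + s^{2}$)
$d{\left(c \right)} = 3 c$ ($d{\left(c \right)} = c + 2 c = 3 c$)
$\left(g{\left(2,-8 \right)} + d{\left(\left(1 + 5\right)^{2} \right)}\right)^{2} = \left(2 \left(1 + 2\right) + 3 \left(1 + 5\right)^{2}\right)^{2} = \left(2 \cdot 3 + 3 \cdot 6^{2}\right)^{2} = \left(6 + 3 \cdot 36\right)^{2} = \left(6 + 108\right)^{2} = 114^{2} = 12996$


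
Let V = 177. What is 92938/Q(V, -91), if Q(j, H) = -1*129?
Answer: -92938/129 ≈ -720.45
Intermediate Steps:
Q(j, H) = -129
92938/Q(V, -91) = 92938/(-129) = 92938*(-1/129) = -92938/129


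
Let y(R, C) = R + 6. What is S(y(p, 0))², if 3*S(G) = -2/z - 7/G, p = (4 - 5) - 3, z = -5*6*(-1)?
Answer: 11449/8100 ≈ 1.4135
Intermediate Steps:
z = 30 (z = -30*(-1) = 30)
p = -4 (p = -1 - 3 = -4)
y(R, C) = 6 + R
S(G) = -1/45 - 7/(3*G) (S(G) = (-2/30 - 7/G)/3 = (-2*1/30 - 7/G)/3 = (-1/15 - 7/G)/3 = -1/45 - 7/(3*G))
S(y(p, 0))² = ((-105 - (6 - 4))/(45*(6 - 4)))² = ((1/45)*(-105 - 1*2)/2)² = ((1/45)*(½)*(-105 - 2))² = ((1/45)*(½)*(-107))² = (-107/90)² = 11449/8100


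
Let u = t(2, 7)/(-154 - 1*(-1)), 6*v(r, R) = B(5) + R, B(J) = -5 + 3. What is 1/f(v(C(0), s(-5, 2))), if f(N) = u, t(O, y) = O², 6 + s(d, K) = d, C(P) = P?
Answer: -153/4 ≈ -38.250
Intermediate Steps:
B(J) = -2
s(d, K) = -6 + d
v(r, R) = -⅓ + R/6 (v(r, R) = (-2 + R)/6 = -⅓ + R/6)
u = -4/153 (u = 2²/(-154 - 1*(-1)) = 4/(-154 + 1) = 4/(-153) = 4*(-1/153) = -4/153 ≈ -0.026144)
f(N) = -4/153
1/f(v(C(0), s(-5, 2))) = 1/(-4/153) = -153/4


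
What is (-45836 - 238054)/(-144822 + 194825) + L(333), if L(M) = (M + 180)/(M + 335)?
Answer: -163986981/33402004 ≈ -4.9095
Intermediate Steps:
L(M) = (180 + M)/(335 + M)
(-45836 - 238054)/(-144822 + 194825) + L(333) = (-45836 - 238054)/(-144822 + 194825) + (180 + 333)/(335 + 333) = -283890/50003 + 513/668 = -163986981/33402004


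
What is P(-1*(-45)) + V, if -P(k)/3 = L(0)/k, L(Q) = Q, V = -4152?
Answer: -4152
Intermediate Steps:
P(k) = 0 (P(k) = -0/k = -3*0 = 0)
P(-1*(-45)) + V = 0 - 4152 = -4152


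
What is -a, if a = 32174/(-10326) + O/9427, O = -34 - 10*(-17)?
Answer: 150949981/48671601 ≈ 3.1014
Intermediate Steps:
O = 136 (O = -34 + 170 = 136)
a = -150949981/48671601 (a = 32174/(-10326) + 136/9427 = 32174*(-1/10326) + 136*(1/9427) = -16087/5163 + 136/9427 = -150949981/48671601 ≈ -3.1014)
-a = -1*(-150949981/48671601) = 150949981/48671601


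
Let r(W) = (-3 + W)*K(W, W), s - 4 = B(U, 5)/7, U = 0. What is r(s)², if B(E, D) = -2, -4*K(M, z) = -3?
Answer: 225/784 ≈ 0.28699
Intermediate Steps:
K(M, z) = ¾ (K(M, z) = -¼*(-3) = ¾)
s = 26/7 (s = 4 - 2/7 = 26/7 ≈ 3.7143)
r(W) = -9/4 + 3*W/4 (r(W) = (-3 + W)*(¾) = -9/4 + 3*W/4)
r(s)² = (-9/4 + (¾)*(26/7))² = (-9/4 + 39/14)² = (15/28)² = 225/784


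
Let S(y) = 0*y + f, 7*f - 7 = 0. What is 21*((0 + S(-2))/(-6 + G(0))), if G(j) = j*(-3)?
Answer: -7/2 ≈ -3.5000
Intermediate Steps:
f = 1 (f = 1 + (1/7)*0 = 1 + 0 = 1)
S(y) = 1 (S(y) = 0*y + 1 = 0 + 1 = 1)
G(j) = -3*j
21*((0 + S(-2))/(-6 + G(0))) = 21*((0 + 1)/(-6 - 3*0)) = 21*(1/(-6 + 0)) = 21*(1/(-6)) = 21*(1*(-1/6)) = 21*(-1/6) = -7/2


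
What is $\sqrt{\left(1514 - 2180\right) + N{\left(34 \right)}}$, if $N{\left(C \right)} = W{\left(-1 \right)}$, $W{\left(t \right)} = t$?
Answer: $i \sqrt{667} \approx 25.826 i$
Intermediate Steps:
$N{\left(C \right)} = -1$
$\sqrt{\left(1514 - 2180\right) + N{\left(34 \right)}} = \sqrt{\left(1514 - 2180\right) - 1} = \sqrt{-666 - 1} = \sqrt{-667} = i \sqrt{667}$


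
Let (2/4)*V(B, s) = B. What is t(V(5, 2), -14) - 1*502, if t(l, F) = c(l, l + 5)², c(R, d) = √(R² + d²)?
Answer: -177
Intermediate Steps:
V(B, s) = 2*B
t(l, F) = l² + (5 + l)² (t(l, F) = (√(l² + (l + 5)²))² = (√(l² + (5 + l)²))² = l² + (5 + l)²)
t(V(5, 2), -14) - 1*502 = ((2*5)² + (5 + 2*5)²) - 1*502 = (10² + (5 + 10)²) - 502 = (100 + 15²) - 502 = (100 + 225) - 502 = 325 - 502 = -177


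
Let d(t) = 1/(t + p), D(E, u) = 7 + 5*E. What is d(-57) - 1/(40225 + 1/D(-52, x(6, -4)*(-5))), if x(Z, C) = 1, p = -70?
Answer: -10209055/1292469348 ≈ -0.0078989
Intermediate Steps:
d(t) = 1/(-70 + t) (d(t) = 1/(t - 70) = 1/(-70 + t))
d(-57) - 1/(40225 + 1/D(-52, x(6, -4)*(-5))) = 1/(-70 - 57) - 1/(40225 + 1/(7 + 5*(-52))) = 1/(-127) - 1/(40225 + 1/(7 - 260)) = -1/127 - 1/(40225 + 1/(-253)) = -1/127 - 1/(40225 - 1/253) = -1/127 - 1/10176924/253 = -1/127 - 1*253/10176924 = -1/127 - 253/10176924 = -10209055/1292469348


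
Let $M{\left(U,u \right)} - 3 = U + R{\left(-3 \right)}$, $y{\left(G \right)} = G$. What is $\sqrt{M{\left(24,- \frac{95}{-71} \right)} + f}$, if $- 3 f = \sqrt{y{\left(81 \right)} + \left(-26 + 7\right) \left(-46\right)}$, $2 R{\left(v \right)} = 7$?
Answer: $\frac{\sqrt{1098 - 12 \sqrt{955}}}{6} \approx 4.4943$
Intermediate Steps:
$R{\left(v \right)} = \frac{7}{2}$ ($R{\left(v \right)} = \frac{1}{2} \cdot 7 = \frac{7}{2}$)
$f = - \frac{\sqrt{955}}{3}$ ($f = - \frac{\sqrt{81 + \left(-26 + 7\right) \left(-46\right)}}{3} = - \frac{\sqrt{81 - -874}}{3} = - \frac{\sqrt{81 + 874}}{3} = - \frac{\sqrt{955}}{3} \approx -10.301$)
$M{\left(U,u \right)} = \frac{13}{2} + U$ ($M{\left(U,u \right)} = 3 + \left(U + \frac{7}{2}\right) = 3 + \left(\frac{7}{2} + U\right) = \frac{13}{2} + U$)
$\sqrt{M{\left(24,- \frac{95}{-71} \right)} + f} = \sqrt{\left(\frac{13}{2} + 24\right) - \frac{\sqrt{955}}{3}} = \sqrt{\frac{61}{2} - \frac{\sqrt{955}}{3}}$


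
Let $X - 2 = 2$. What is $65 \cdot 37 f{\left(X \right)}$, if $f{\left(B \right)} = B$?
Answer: $9620$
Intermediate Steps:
$X = 4$ ($X = 2 + 2 = 4$)
$65 \cdot 37 f{\left(X \right)} = 65 \cdot 37 \cdot 4 = 2405 \cdot 4 = 9620$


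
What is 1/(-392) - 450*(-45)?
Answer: 7937999/392 ≈ 20250.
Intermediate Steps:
1/(-392) - 450*(-45) = -1/392 + 20250 = 7937999/392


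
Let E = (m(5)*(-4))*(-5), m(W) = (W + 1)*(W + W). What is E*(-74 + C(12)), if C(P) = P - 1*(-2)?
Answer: -72000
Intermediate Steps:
m(W) = 2*W*(1 + W) (m(W) = (1 + W)*(2*W) = 2*W*(1 + W))
E = 1200 (E = ((2*5*(1 + 5))*(-4))*(-5) = ((2*5*6)*(-4))*(-5) = (60*(-4))*(-5) = -240*(-5) = 1200)
C(P) = 2 + P (C(P) = P + 2 = 2 + P)
E*(-74 + C(12)) = 1200*(-74 + (2 + 12)) = 1200*(-74 + 14) = 1200*(-60) = -72000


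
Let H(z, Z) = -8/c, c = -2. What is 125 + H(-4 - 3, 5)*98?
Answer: 517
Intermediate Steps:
H(z, Z) = 4 (H(z, Z) = -8/(-2) = -8*(-½) = 4)
125 + H(-4 - 3, 5)*98 = 125 + 4*98 = 125 + 392 = 517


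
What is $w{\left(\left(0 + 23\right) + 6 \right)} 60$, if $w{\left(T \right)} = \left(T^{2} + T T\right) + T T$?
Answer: $151380$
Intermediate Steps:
$w{\left(T \right)} = 3 T^{2}$ ($w{\left(T \right)} = \left(T^{2} + T^{2}\right) + T^{2} = 2 T^{2} + T^{2} = 3 T^{2}$)
$w{\left(\left(0 + 23\right) + 6 \right)} 60 = 3 \left(\left(0 + 23\right) + 6\right)^{2} \cdot 60 = 3 \left(23 + 6\right)^{2} \cdot 60 = 3 \cdot 29^{2} \cdot 60 = 3 \cdot 841 \cdot 60 = 2523 \cdot 60 = 151380$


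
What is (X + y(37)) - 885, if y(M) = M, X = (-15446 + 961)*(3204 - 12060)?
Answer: 128278312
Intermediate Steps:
X = 128279160 (X = -14485*(-8856) = 128279160)
(X + y(37)) - 885 = (128279160 + 37) - 885 = 128279197 - 885 = 128278312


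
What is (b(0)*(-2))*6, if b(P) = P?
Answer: 0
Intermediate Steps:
(b(0)*(-2))*6 = (0*(-2))*6 = 0*6 = 0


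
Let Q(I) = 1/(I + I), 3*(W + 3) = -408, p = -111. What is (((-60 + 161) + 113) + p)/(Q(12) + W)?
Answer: -2472/3335 ≈ -0.74123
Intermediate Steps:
W = -139 (W = -3 + (1/3)*(-408) = -3 - 136 = -139)
Q(I) = 1/(2*I)
(((-60 + 161) + 113) + p)/(Q(12) + W) = (((-60 + 161) + 113) - 111)/((1/2)/12 - 139) = ((101 + 113) - 111)/((1/2)*(1/12) - 139) = (214 - 111)/(1/24 - 139) = 103/(-3335/24) = 103*(-24/3335) = -2472/3335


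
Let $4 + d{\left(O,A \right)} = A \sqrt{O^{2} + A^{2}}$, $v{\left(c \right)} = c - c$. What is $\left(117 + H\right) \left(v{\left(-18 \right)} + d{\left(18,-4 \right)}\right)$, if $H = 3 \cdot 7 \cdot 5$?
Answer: $-888 - 1776 \sqrt{85} \approx -17262.0$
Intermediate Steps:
$v{\left(c \right)} = 0$
$H = 105$ ($H = 21 \cdot 5 = 105$)
$d{\left(O,A \right)} = -4 + A \sqrt{A^{2} + O^{2}}$ ($d{\left(O,A \right)} = -4 + A \sqrt{O^{2} + A^{2}} = -4 + A \sqrt{A^{2} + O^{2}}$)
$\left(117 + H\right) \left(v{\left(-18 \right)} + d{\left(18,-4 \right)}\right) = \left(117 + 105\right) \left(0 - \left(4 + 4 \sqrt{\left(-4\right)^{2} + 18^{2}}\right)\right) = 222 \left(0 - \left(4 + 4 \sqrt{16 + 324}\right)\right) = 222 \left(0 - \left(4 + 4 \sqrt{340}\right)\right) = 222 \left(0 - \left(4 + 4 \cdot 2 \sqrt{85}\right)\right) = 222 \left(0 - \left(4 + 8 \sqrt{85}\right)\right) = 222 \left(-4 - 8 \sqrt{85}\right) = -888 - 1776 \sqrt{85}$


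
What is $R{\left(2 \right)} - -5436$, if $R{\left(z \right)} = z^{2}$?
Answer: $5440$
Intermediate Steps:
$R{\left(2 \right)} - -5436 = 2^{2} - -5436 = 4 + 5436 = 5440$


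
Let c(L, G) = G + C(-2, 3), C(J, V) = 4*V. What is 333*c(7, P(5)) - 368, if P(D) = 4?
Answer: 4960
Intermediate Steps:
c(L, G) = 12 + G (c(L, G) = G + 4*3 = G + 12 = 12 + G)
333*c(7, P(5)) - 368 = 333*(12 + 4) - 368 = 333*16 - 368 = 5328 - 368 = 4960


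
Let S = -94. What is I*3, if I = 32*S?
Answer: -9024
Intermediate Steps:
I = -3008 (I = 32*(-94) = -3008)
I*3 = -3008*3 = -9024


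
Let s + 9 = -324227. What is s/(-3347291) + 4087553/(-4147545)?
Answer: -12337445968303/13883040050595 ≈ -0.88867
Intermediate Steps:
s = -324236 (s = -9 - 324227 = -324236)
s/(-3347291) + 4087553/(-4147545) = -324236/(-3347291) + 4087553/(-4147545) = -324236*(-1/3347291) + 4087553*(-1/4147545) = 324236/3347291 - 4087553/4147545 = -12337445968303/13883040050595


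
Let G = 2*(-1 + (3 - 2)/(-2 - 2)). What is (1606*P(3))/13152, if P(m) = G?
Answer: -4015/13152 ≈ -0.30528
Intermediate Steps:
G = -5/2 (G = 2*(-1 + 1/(-4)) = 2*(-1 + 1*(-¼)) = 2*(-1 - ¼) = 2*(-5/4) = -5/2 ≈ -2.5000)
P(m) = -5/2
(1606*P(3))/13152 = (1606*(-5/2))/13152 = -4015*1/13152 = -4015/13152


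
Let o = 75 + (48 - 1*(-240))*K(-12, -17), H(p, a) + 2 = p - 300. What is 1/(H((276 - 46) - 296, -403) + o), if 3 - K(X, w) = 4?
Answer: -1/581 ≈ -0.0017212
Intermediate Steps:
K(X, w) = -1 (K(X, w) = 3 - 1*4 = 3 - 4 = -1)
H(p, a) = -302 + p (H(p, a) = -2 + (p - 300) = -2 + (-300 + p) = -302 + p)
o = -213 (o = 75 + (48 - 1*(-240))*(-1) = 75 + (48 + 240)*(-1) = 75 + 288*(-1) = 75 - 288 = -213)
1/(H((276 - 46) - 296, -403) + o) = 1/((-302 + ((276 - 46) - 296)) - 213) = 1/((-302 + (230 - 296)) - 213) = 1/((-302 - 66) - 213) = 1/(-368 - 213) = 1/(-581) = -1/581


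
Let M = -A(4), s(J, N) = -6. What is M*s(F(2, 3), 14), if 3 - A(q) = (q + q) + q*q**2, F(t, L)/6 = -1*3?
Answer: -414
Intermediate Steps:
F(t, L) = -18 (F(t, L) = 6*(-1*3) = 6*(-3) = -18)
A(q) = 3 - q**3 - 2*q (A(q) = 3 - ((q + q) + q*q**2) = 3 - (2*q + q**3) = 3 - (q**3 + 2*q) = 3 + (-q**3 - 2*q) = 3 - q**3 - 2*q)
M = 69 (M = -(3 - 1*4**3 - 2*4) = -(3 - 1*64 - 8) = -(3 - 64 - 8) = -1*(-69) = 69)
M*s(F(2, 3), 14) = 69*(-6) = -414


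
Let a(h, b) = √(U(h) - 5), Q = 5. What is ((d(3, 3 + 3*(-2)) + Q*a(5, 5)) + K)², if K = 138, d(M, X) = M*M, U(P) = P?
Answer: 21609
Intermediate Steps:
d(M, X) = M²
a(h, b) = √(-5 + h) (a(h, b) = √(h - 5) = √(-5 + h))
((d(3, 3 + 3*(-2)) + Q*a(5, 5)) + K)² = ((3² + 5*√(-5 + 5)) + 138)² = ((9 + 5*√0) + 138)² = ((9 + 5*0) + 138)² = ((9 + 0) + 138)² = (9 + 138)² = 147² = 21609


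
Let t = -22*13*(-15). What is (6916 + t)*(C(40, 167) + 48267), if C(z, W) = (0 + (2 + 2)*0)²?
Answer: 540880002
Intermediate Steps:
t = 4290 (t = -286*(-15) = 4290)
C(z, W) = 0 (C(z, W) = (0 + 4*0)² = (0 + 0)² = 0² = 0)
(6916 + t)*(C(40, 167) + 48267) = (6916 + 4290)*(0 + 48267) = 11206*48267 = 540880002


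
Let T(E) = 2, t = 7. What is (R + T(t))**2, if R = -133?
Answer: 17161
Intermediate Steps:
(R + T(t))**2 = (-133 + 2)**2 = (-131)**2 = 17161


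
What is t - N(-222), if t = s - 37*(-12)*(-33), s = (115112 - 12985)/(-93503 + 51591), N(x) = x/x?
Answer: -614238663/41912 ≈ -14655.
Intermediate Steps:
N(x) = 1
s = -102127/41912 (s = 102127/(-41912) = 102127*(-1/41912) = -102127/41912 ≈ -2.4367)
t = -614196751/41912 (t = -102127/41912 - 37*(-12)*(-33) = -102127/41912 + 444*(-33) = -102127/41912 - 14652 = -614196751/41912 ≈ -14654.)
t - N(-222) = -614196751/41912 - 1*1 = -614196751/41912 - 1 = -614238663/41912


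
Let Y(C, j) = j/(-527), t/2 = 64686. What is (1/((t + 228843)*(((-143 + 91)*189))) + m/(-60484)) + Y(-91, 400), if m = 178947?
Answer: -52147368883387681/14027169613627170 ≈ -3.7176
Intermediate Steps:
t = 129372 (t = 2*64686 = 129372)
Y(C, j) = -j/527 (Y(C, j) = j*(-1/527) = -j/527)
(1/((t + 228843)*(((-143 + 91)*189))) + m/(-60484)) + Y(-91, 400) = (1/((129372 + 228843)*(((-143 + 91)*189))) + 178947/(-60484)) - 1/527*400 = (1/(358215*((-52*189))) + 178947*(-1/60484)) - 400/527 = ((1/358215)/(-9828) - 178947/60484) - 400/527 = ((1/358215)*(-1/9828) - 178947/60484) - 400/527 = (-1/3520537020 - 178947/60484) - 400/527 = -78748692272303/26617020139710 - 400/527 = -52147368883387681/14027169613627170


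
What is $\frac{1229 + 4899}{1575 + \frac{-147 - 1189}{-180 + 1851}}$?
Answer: $\frac{10239888}{2630489} \approx 3.8928$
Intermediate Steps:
$\frac{1229 + 4899}{1575 + \frac{-147 - 1189}{-180 + 1851}} = \frac{6128}{1575 - \frac{1336}{1671}} = \frac{6128}{\frac{2630489}{1671}} = 6128 \cdot \frac{1671}{2630489} = \frac{10239888}{2630489}$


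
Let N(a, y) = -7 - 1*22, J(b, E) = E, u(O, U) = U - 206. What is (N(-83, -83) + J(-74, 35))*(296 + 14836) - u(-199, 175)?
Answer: 90823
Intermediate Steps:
u(O, U) = -206 + U
N(a, y) = -29 (N(a, y) = -7 - 22 = -29)
(N(-83, -83) + J(-74, 35))*(296 + 14836) - u(-199, 175) = (-29 + 35)*(296 + 14836) - (-206 + 175) = 6*15132 - 1*(-31) = 90792 + 31 = 90823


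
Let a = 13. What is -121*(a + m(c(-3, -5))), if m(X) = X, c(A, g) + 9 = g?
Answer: 121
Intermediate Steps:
c(A, g) = -9 + g
-121*(a + m(c(-3, -5))) = -121*(13 + (-9 - 5)) = -121*(13 - 14) = -121*(-1) = 121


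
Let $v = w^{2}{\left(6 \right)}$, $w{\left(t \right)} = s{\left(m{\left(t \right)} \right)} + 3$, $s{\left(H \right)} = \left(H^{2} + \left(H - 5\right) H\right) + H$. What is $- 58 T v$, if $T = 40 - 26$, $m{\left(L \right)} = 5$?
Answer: $-884268$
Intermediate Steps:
$s{\left(H \right)} = H + H^{2} + H \left(-5 + H\right)$ ($s{\left(H \right)} = \left(H^{2} + \left(-5 + H\right) H\right) + H = \left(H^{2} + H \left(-5 + H\right)\right) + H = H + H^{2} + H \left(-5 + H\right)$)
$w{\left(t \right)} = 33$ ($w{\left(t \right)} = 2 \cdot 5 \left(-2 + 5\right) + 3 = 2 \cdot 5 \cdot 3 + 3 = 30 + 3 = 33$)
$v = 1089$ ($v = 33^{2} = 1089$)
$T = 14$
$- 58 T v = \left(-58\right) 14 \cdot 1089 = \left(-812\right) 1089 = -884268$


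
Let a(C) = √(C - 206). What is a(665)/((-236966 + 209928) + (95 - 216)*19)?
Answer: -√51/9779 ≈ -0.00073028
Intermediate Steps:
a(C) = √(-206 + C)
a(665)/((-236966 + 209928) + (95 - 216)*19) = √(-206 + 665)/((-236966 + 209928) + (95 - 216)*19) = √459/(-27038 - 121*19) = (3*√51)/(-27038 - 2299) = (3*√51)/(-29337) = (3*√51)*(-1/29337) = -√51/9779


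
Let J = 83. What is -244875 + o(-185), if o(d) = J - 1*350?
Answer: -245142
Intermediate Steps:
o(d) = -267 (o(d) = 83 - 1*350 = 83 - 350 = -267)
-244875 + o(-185) = -244875 - 267 = -245142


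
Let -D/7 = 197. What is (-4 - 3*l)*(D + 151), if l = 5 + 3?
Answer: 34384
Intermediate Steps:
D = -1379 (D = -7*197 = -1379)
l = 8
(-4 - 3*l)*(D + 151) = (-4 - 3*8)*(-1379 + 151) = (-4 - 24)*(-1228) = -28*(-1228) = 34384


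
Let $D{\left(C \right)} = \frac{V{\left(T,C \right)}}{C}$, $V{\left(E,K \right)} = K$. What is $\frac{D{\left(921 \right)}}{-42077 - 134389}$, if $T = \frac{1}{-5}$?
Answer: $- \frac{1}{176466} \approx -5.6668 \cdot 10^{-6}$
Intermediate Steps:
$T = - \frac{1}{5} \approx -0.2$
$D{\left(C \right)} = 1$ ($D{\left(C \right)} = \frac{C}{C} = 1$)
$\frac{D{\left(921 \right)}}{-42077 - 134389} = 1 \frac{1}{-42077 - 134389} = 1 \frac{1}{-176466} = 1 \left(- \frac{1}{176466}\right) = - \frac{1}{176466}$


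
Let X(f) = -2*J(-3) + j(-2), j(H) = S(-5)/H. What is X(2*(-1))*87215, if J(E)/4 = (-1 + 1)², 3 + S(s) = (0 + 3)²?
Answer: -261645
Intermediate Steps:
S(s) = 6 (S(s) = -3 + (0 + 3)² = -3 + 3² = -3 + 9 = 6)
J(E) = 0 (J(E) = 4*(-1 + 1)² = 4*0² = 4*0 = 0)
j(H) = 6/H
X(f) = -3 (X(f) = -2*0 + 6/(-2) = 0 + 6*(-½) = 0 - 3 = -3)
X(2*(-1))*87215 = -3*87215 = -261645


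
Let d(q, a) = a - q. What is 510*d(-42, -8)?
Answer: 17340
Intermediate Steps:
510*d(-42, -8) = 510*(-8 - 1*(-42)) = 510*(-8 + 42) = 510*34 = 17340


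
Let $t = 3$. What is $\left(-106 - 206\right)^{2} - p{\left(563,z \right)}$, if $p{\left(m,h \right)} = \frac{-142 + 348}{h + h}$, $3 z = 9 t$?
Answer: $\frac{875993}{9} \approx 97333.0$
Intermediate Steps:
$z = 9$ ($z = \frac{9 \cdot 3}{3} = \frac{1}{3} \cdot 27 = 9$)
$p{\left(m,h \right)} = \frac{103}{h}$ ($p{\left(m,h \right)} = \frac{206}{2 h} = 206 \frac{1}{2 h} = \frac{103}{h}$)
$\left(-106 - 206\right)^{2} - p{\left(563,z \right)} = \left(-106 - 206\right)^{2} - \frac{103}{9} = \left(-312\right)^{2} - 103 \cdot \frac{1}{9} = 97344 - \frac{103}{9} = \frac{875993}{9}$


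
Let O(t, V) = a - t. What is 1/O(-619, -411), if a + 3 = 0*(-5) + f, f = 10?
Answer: 1/626 ≈ 0.0015974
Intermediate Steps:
a = 7 (a = -3 + (0*(-5) + 10) = -3 + (0 + 10) = -3 + 10 = 7)
O(t, V) = 7 - t
1/O(-619, -411) = 1/(7 - 1*(-619)) = 1/(7 + 619) = 1/626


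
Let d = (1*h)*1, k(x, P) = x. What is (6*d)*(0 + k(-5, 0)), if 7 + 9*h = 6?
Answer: 10/3 ≈ 3.3333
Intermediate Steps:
h = -1/9 (h = -7/9 + (1/9)*6 = -7/9 + 2/3 = -1/9 ≈ -0.11111)
d = -1/9 (d = (1*(-1/9))*1 = -1/9*1 = -1/9 ≈ -0.11111)
(6*d)*(0 + k(-5, 0)) = (6*(-1/9))*(0 - 5) = -2/3*(-5) = 10/3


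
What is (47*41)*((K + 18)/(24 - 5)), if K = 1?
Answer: 1927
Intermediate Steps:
(47*41)*((K + 18)/(24 - 5)) = (47*41)*((1 + 18)/(24 - 5)) = 1927*(19/19) = 1927*(19*(1/19)) = 1927*1 = 1927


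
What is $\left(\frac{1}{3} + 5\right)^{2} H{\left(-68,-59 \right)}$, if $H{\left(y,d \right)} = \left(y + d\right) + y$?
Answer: $- \frac{16640}{3} \approx -5546.7$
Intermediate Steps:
$H{\left(y,d \right)} = d + 2 y$ ($H{\left(y,d \right)} = \left(d + y\right) + y = d + 2 y$)
$\left(\frac{1}{3} + 5\right)^{2} H{\left(-68,-59 \right)} = \left(\frac{1}{3} + 5\right)^{2} \left(-59 + 2 \left(-68\right)\right) = \left(\frac{1}{3} + 5\right)^{2} \left(-59 - 136\right) = \left(\frac{16}{3}\right)^{2} \left(-195\right) = \frac{256}{9} \left(-195\right) = - \frac{16640}{3}$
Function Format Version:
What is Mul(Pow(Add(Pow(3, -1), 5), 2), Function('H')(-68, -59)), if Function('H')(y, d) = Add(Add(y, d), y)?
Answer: Rational(-16640, 3) ≈ -5546.7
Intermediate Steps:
Function('H')(y, d) = Add(d, Mul(2, y)) (Function('H')(y, d) = Add(Add(d, y), y) = Add(d, Mul(2, y)))
Mul(Pow(Add(Pow(3, -1), 5), 2), Function('H')(-68, -59)) = Mul(Pow(Add(Pow(3, -1), 5), 2), Add(-59, Mul(2, -68))) = Mul(Pow(Add(Rational(1, 3), 5), 2), Add(-59, -136)) = Mul(Pow(Rational(16, 3), 2), -195) = Mul(Rational(256, 9), -195) = Rational(-16640, 3)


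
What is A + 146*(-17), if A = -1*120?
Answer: -2602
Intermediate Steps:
A = -120
A + 146*(-17) = -120 + 146*(-17) = -120 - 2482 = -2602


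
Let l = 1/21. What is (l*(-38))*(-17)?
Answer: 646/21 ≈ 30.762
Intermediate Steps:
l = 1/21 ≈ 0.047619
(l*(-38))*(-17) = ((1/21)*(-38))*(-17) = -38/21*(-17) = 646/21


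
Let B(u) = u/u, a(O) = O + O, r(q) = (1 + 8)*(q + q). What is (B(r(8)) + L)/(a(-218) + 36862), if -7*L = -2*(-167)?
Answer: -109/84994 ≈ -0.0012824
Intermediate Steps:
r(q) = 18*q (r(q) = 9*(2*q) = 18*q)
L = -334/7 (L = -(-2)*(-167)/7 = -⅐*334 = -334/7 ≈ -47.714)
a(O) = 2*O
B(u) = 1
(B(r(8)) + L)/(a(-218) + 36862) = (1 - 334/7)/(2*(-218) + 36862) = -327/(7*(-436 + 36862)) = -327/7/36426 = -327/7*1/36426 = -109/84994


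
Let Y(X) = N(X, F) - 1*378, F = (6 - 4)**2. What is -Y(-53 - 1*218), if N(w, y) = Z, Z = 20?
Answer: 358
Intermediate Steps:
F = 4 (F = 2**2 = 4)
N(w, y) = 20
Y(X) = -358 (Y(X) = 20 - 1*378 = 20 - 378 = -358)
-Y(-53 - 1*218) = -1*(-358) = 358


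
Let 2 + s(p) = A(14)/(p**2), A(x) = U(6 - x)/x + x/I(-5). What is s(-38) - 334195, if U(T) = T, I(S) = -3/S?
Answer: -5067094675/15162 ≈ -3.3420e+5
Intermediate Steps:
A(x) = 5*x/3 + (6 - x)/x (A(x) = (6 - x)/x + x/((-3/(-5))) = (6 - x)/x + x/((-3*(-1/5))) = (6 - x)/x + x/(3/5) = (6 - x)/x + x*(5/3) = (6 - x)/x + 5*x/3 = 5*x/3 + (6 - x)/x)
s(p) = -2 + 478/(21*p**2) (s(p) = -2 + (-1 + 6/14 + (5/3)*14)/(p**2) = -2 + (-1 + 6*(1/14) + 70/3)/p**2 = -2 + (-1 + 3/7 + 70/3)/p**2 = -2 + 478/(21*p**2))
s(-38) - 334195 = (-2 + (478/21)/(-38)**2) - 334195 = (-2 + (478/21)*(1/1444)) - 334195 = (-2 + 239/15162) - 334195 = -30085/15162 - 334195 = -5067094675/15162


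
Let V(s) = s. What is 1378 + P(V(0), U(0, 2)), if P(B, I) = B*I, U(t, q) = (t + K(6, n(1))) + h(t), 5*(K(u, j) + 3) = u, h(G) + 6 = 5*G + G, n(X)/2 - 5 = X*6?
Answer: 1378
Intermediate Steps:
n(X) = 10 + 12*X (n(X) = 10 + 2*(X*6) = 10 + 2*(6*X) = 10 + 12*X)
h(G) = -6 + 6*G (h(G) = -6 + (5*G + G) = -6 + 6*G)
K(u, j) = -3 + u/5
U(t, q) = -39/5 + 7*t (U(t, q) = (t + (-3 + (⅕)*6)) + (-6 + 6*t) = (t + (-3 + 6/5)) + (-6 + 6*t) = (t - 9/5) + (-6 + 6*t) = (-9/5 + t) + (-6 + 6*t) = -39/5 + 7*t)
1378 + P(V(0), U(0, 2)) = 1378 + 0*(-39/5 + 7*0) = 1378 + 0*(-39/5 + 0) = 1378 + 0*(-39/5) = 1378 + 0 = 1378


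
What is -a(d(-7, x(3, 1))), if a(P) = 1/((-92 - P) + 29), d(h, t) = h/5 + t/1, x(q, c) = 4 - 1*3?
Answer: 5/313 ≈ 0.015974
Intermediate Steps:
x(q, c) = 1 (x(q, c) = 4 - 3 = 1)
d(h, t) = t + h/5 (d(h, t) = h*(1/5) + t*1 = h/5 + t = t + h/5)
a(P) = 1/(-63 - P)
-a(d(-7, x(3, 1))) = -(-1)/(63 + (1 + (1/5)*(-7))) = -(-1)/(63 + (1 - 7/5)) = -(-1)/(63 - 2/5) = -(-1)/313/5 = -(-1)*5/313 = -1*(-5/313) = 5/313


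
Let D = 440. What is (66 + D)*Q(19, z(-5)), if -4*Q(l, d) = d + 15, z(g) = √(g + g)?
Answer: -3795/2 - 253*I*√10/2 ≈ -1897.5 - 400.03*I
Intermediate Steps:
z(g) = √2*√g (z(g) = √(2*g) = √2*√g)
Q(l, d) = -15/4 - d/4 (Q(l, d) = -(d + 15)/4 = -(15 + d)/4 = -15/4 - d/4)
(66 + D)*Q(19, z(-5)) = (66 + 440)*(-15/4 - √2*√(-5)/4) = 506*(-15/4 - √2*I*√5/4) = 506*(-15/4 - I*√10/4) = -3795/2 - 253*I*√10/2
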